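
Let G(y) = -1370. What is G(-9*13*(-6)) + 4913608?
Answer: 4912238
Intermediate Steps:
G(-9*13*(-6)) + 4913608 = -1370 + 4913608 = 4912238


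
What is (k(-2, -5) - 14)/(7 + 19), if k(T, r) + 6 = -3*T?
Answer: -7/13 ≈ -0.53846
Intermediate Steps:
k(T, r) = -6 - 3*T
(k(-2, -5) - 14)/(7 + 19) = ((-6 - 3*(-2)) - 14)/(7 + 19) = ((-6 + 6) - 14)/26 = (0 - 14)/26 = (1/26)*(-14) = -7/13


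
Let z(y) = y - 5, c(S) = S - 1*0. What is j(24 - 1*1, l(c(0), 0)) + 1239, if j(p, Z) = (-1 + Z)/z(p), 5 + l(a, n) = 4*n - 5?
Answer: 22291/18 ≈ 1238.4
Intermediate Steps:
c(S) = S (c(S) = S + 0 = S)
z(y) = -5 + y
l(a, n) = -10 + 4*n (l(a, n) = -5 + (4*n - 5) = -5 + (-5 + 4*n) = -10 + 4*n)
j(p, Z) = (-1 + Z)/(-5 + p)
j(24 - 1*1, l(c(0), 0)) + 1239 = (-1 + (-10 + 4*0))/(-5 + (24 - 1*1)) + 1239 = (-1 + (-10 + 0))/(-5 + (24 - 1)) + 1239 = (-1 - 10)/(-5 + 23) + 1239 = -11/18 + 1239 = 22291/18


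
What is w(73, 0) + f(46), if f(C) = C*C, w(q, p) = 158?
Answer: 2274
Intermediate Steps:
f(C) = C²
w(73, 0) + f(46) = 158 + 46² = 158 + 2116 = 2274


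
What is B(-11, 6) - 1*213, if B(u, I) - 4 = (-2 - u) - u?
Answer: -189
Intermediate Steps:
B(u, I) = 2 - 2*u (B(u, I) = 4 + ((-2 - u) - u) = 4 + (-2 - 2*u) = 2 - 2*u)
B(-11, 6) - 1*213 = (2 - 2*(-11)) - 1*213 = (2 + 22) - 213 = 24 - 213 = -189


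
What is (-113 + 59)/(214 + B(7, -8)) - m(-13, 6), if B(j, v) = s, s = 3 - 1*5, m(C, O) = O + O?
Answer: -1299/106 ≈ -12.255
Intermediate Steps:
m(C, O) = 2*O
s = -2 (s = 3 - 5 = -2)
B(j, v) = -2
(-113 + 59)/(214 + B(7, -8)) - m(-13, 6) = (-113 + 59)/(214 - 2) - 2*6 = -54/212 - 1*12 = -54*1/212 - 12 = -27/106 - 12 = -1299/106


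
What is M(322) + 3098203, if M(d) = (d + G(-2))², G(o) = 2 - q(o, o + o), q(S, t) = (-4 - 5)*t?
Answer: 3181147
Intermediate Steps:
q(S, t) = -9*t
G(o) = 2 + 18*o (G(o) = 2 - (-9)*(o + o) = 2 - (-9)*2*o = 2 - (-18)*o = 2 + 18*o)
M(d) = (-34 + d)² (M(d) = (d + (2 + 18*(-2)))² = (d + (2 - 36))² = (d - 34)² = (-34 + d)²)
M(322) + 3098203 = (-34 + 322)² + 3098203 = 288² + 3098203 = 82944 + 3098203 = 3181147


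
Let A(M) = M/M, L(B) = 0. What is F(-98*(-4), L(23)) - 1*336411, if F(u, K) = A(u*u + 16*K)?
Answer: -336410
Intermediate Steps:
A(M) = 1
F(u, K) = 1
F(-98*(-4), L(23)) - 1*336411 = 1 - 1*336411 = 1 - 336411 = -336410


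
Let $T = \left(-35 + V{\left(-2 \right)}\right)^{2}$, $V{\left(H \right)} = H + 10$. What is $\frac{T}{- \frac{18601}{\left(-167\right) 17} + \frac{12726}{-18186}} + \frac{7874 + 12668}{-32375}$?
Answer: $\frac{28865083992953}{232906268000} \approx 123.93$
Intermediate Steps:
$V{\left(H \right)} = 10 + H$
$T = 729$ ($T = \left(-35 + \left(10 - 2\right)\right)^{2} = \left(-35 + 8\right)^{2} = \left(-27\right)^{2} = 729$)
$\frac{T}{- \frac{18601}{\left(-167\right) 17} + \frac{12726}{-18186}} + \frac{7874 + 12668}{-32375} = \frac{729}{- \frac{18601}{\left(-167\right) 17} + \frac{12726}{-18186}} + \frac{7874 + 12668}{-32375} = \frac{729}{- \frac{18601}{-2839} + 12726 \left(- \frac{1}{18186}\right)} + 20542 \left(- \frac{1}{32375}\right) = \frac{729}{\left(-18601\right) \left(- \frac{1}{2839}\right) - \frac{303}{433}} - \frac{20542}{32375} = \frac{729}{\frac{18601}{2839} - \frac{303}{433}} - \frac{20542}{32375} = \frac{729}{\frac{7194016}{1229287}} - \frac{20542}{32375} = 729 \cdot \frac{1229287}{7194016} - \frac{20542}{32375} = \frac{896150223}{7194016} - \frac{20542}{32375} = \frac{28865083992953}{232906268000}$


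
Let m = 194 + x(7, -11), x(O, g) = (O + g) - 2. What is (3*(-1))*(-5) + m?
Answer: 203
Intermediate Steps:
x(O, g) = -2 + O + g
m = 188 (m = 194 + (-2 + 7 - 11) = 194 - 6 = 188)
(3*(-1))*(-5) + m = (3*(-1))*(-5) + 188 = -3*(-5) + 188 = 15 + 188 = 203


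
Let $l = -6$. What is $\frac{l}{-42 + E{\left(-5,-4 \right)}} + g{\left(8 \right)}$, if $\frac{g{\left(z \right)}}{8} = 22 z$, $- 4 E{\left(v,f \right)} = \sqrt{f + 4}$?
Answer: $\frac{9857}{7} \approx 1408.1$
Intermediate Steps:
$E{\left(v,f \right)} = - \frac{\sqrt{4 + f}}{4}$ ($E{\left(v,f \right)} = - \frac{\sqrt{f + 4}}{4} = - \frac{\sqrt{4 + f}}{4}$)
$g{\left(z \right)} = 176 z$ ($g{\left(z \right)} = 8 \cdot 22 z = 176 z$)
$\frac{l}{-42 + E{\left(-5,-4 \right)}} + g{\left(8 \right)} = \frac{1}{-42 - \frac{\sqrt{4 - 4}}{4}} \left(-6\right) + 176 \cdot 8 = \frac{1}{-42 - \frac{\sqrt{0}}{4}} \left(-6\right) + 1408 = \frac{1}{-42 - 0} \left(-6\right) + 1408 = \frac{1}{-42 + 0} \left(-6\right) + 1408 = \frac{1}{-42} \left(-6\right) + 1408 = \left(- \frac{1}{42}\right) \left(-6\right) + 1408 = \frac{1}{7} + 1408 = \frac{9857}{7}$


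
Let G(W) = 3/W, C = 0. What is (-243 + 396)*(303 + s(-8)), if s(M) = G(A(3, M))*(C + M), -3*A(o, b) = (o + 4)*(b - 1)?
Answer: 323289/7 ≈ 46184.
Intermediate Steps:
A(o, b) = -(-1 + b)*(4 + o)/3 (A(o, b) = -(o + 4)*(b - 1)/3 = -(4 + o)*(-1 + b)/3 = -(-1 + b)*(4 + o)/3)
s(M) = 3*M/(7/3 - 7*M/3) (s(M) = (3/(4/3 - 4*M/3 + (1/3)*3 - 1/3*M*3))*(0 + M) = (3/(4/3 - 4*M/3 + 1 - M))*M = (3/(7/3 - 7*M/3))*M = 3*M/(7/3 - 7*M/3))
(-243 + 396)*(303 + s(-8)) = (-243 + 396)*(303 - 9*(-8)/(-7 + 7*(-8))) = 153*(303 - 9*(-8)/(-7 - 56)) = 153*(303 - 9*(-8)/(-63)) = 153*(303 - 9*(-8)*(-1/63)) = 153*(303 - 8/7) = 153*(2113/7) = 323289/7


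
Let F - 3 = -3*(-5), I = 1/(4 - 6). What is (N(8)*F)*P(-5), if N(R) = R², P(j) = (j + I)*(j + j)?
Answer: 63360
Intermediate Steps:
I = -½ (I = 1/(-2) = -½ ≈ -0.50000)
F = 18 (F = 3 - 3*(-5) = 3 + 15 = 18)
P(j) = 2*j*(-½ + j) (P(j) = (j - ½)*(j + j) = (-½ + j)*(2*j) = 2*j*(-½ + j))
(N(8)*F)*P(-5) = (8²*18)*(-5*(-1 + 2*(-5))) = (64*18)*(-5*(-1 - 10)) = 1152*(-5*(-11)) = 1152*55 = 63360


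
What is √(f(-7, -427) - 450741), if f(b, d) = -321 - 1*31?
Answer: I*√451093 ≈ 671.63*I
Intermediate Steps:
f(b, d) = -352 (f(b, d) = -321 - 31 = -352)
√(f(-7, -427) - 450741) = √(-352 - 450741) = √(-451093) = I*√451093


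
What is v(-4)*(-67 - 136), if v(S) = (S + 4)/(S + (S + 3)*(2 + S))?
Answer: 0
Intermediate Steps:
v(S) = (4 + S)/(S + (2 + S)*(3 + S)) (v(S) = (4 + S)/(S + (3 + S)*(2 + S)) = (4 + S)/(S + (2 + S)*(3 + S)))
v(-4)*(-67 - 136) = ((4 - 4)/(6 + (-4)**2 + 6*(-4)))*(-67 - 136) = (0/(6 + 16 - 24))*(-203) = (0/(-2))*(-203) = -1/2*0*(-203) = 0*(-203) = 0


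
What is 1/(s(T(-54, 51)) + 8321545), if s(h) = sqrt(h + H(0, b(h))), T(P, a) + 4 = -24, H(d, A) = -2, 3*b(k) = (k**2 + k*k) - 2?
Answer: 1664309/13849622237411 - I*sqrt(30)/69248111187055 ≈ 1.2017e-7 - 7.9096e-14*I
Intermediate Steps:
b(k) = -2/3 + 2*k**2/3 (b(k) = ((k**2 + k*k) - 2)/3 = ((k**2 + k**2) - 2)/3 = (2*k**2 - 2)/3 = (-2 + 2*k**2)/3 = -2/3 + 2*k**2/3)
T(P, a) = -28 (T(P, a) = -4 - 24 = -28)
s(h) = sqrt(-2 + h) (s(h) = sqrt(h - 2) = sqrt(-2 + h))
1/(s(T(-54, 51)) + 8321545) = 1/(sqrt(-2 - 28) + 8321545) = 1/(sqrt(-30) + 8321545) = 1/(I*sqrt(30) + 8321545) = 1/(8321545 + I*sqrt(30))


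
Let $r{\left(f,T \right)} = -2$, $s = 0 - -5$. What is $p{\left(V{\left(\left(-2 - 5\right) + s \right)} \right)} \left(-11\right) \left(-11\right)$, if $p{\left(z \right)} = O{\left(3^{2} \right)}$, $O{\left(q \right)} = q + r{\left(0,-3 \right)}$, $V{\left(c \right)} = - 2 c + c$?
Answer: $847$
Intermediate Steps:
$s = 5$ ($s = 0 + 5 = 5$)
$V{\left(c \right)} = - c$
$O{\left(q \right)} = -2 + q$ ($O{\left(q \right)} = q - 2 = -2 + q$)
$p{\left(z \right)} = 7$ ($p{\left(z \right)} = -2 + 3^{2} = -2 + 9 = 7$)
$p{\left(V{\left(\left(-2 - 5\right) + s \right)} \right)} \left(-11\right) \left(-11\right) = 7 \left(-11\right) \left(-11\right) = \left(-77\right) \left(-11\right) = 847$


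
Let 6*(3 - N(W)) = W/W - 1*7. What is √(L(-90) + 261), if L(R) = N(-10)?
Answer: √265 ≈ 16.279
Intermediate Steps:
N(W) = 4 (N(W) = 3 - (W/W - 1*7)/6 = 3 - (1 - 7)/6 = 3 - ⅙*(-6) = 3 + 1 = 4)
L(R) = 4
√(L(-90) + 261) = √(4 + 261) = √265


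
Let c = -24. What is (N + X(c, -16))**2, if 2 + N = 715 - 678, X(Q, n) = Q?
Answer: 121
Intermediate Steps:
N = 35 (N = -2 + (715 - 678) = -2 + 37 = 35)
(N + X(c, -16))**2 = (35 - 24)**2 = 11**2 = 121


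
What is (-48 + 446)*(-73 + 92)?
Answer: 7562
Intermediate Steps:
(-48 + 446)*(-73 + 92) = 398*19 = 7562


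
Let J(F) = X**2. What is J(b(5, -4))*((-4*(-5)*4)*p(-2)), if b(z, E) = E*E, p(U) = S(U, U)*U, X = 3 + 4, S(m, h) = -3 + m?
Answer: 39200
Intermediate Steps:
X = 7
p(U) = U*(-3 + U) (p(U) = (-3 + U)*U = U*(-3 + U))
b(z, E) = E**2
J(F) = 49 (J(F) = 7**2 = 49)
J(b(5, -4))*((-4*(-5)*4)*p(-2)) = 49*((-4*(-5)*4)*(-2*(-3 - 2))) = 49*((20*4)*(-2*(-5))) = 49*(80*10) = 49*800 = 39200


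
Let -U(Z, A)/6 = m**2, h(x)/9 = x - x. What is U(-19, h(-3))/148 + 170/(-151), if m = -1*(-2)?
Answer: -7196/5587 ≈ -1.2880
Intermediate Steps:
h(x) = 0 (h(x) = 9*(x - x) = 9*0 = 0)
m = 2
U(Z, A) = -24 (U(Z, A) = -6*2**2 = -6*4 = -24)
U(-19, h(-3))/148 + 170/(-151) = -24/148 + 170/(-151) = -24*1/148 + 170*(-1/151) = -6/37 - 170/151 = -7196/5587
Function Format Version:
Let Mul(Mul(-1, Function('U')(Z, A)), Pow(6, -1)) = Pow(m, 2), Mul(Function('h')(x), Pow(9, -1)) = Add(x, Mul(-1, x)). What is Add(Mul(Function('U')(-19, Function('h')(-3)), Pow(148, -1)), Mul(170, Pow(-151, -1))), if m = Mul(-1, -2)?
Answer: Rational(-7196, 5587) ≈ -1.2880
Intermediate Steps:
Function('h')(x) = 0 (Function('h')(x) = Mul(9, Add(x, Mul(-1, x))) = Mul(9, 0) = 0)
m = 2
Function('U')(Z, A) = -24 (Function('U')(Z, A) = Mul(-6, Pow(2, 2)) = Mul(-6, 4) = -24)
Add(Mul(Function('U')(-19, Function('h')(-3)), Pow(148, -1)), Mul(170, Pow(-151, -1))) = Add(Mul(-24, Pow(148, -1)), Mul(170, Pow(-151, -1))) = Add(Mul(-24, Rational(1, 148)), Mul(170, Rational(-1, 151))) = Add(Rational(-6, 37), Rational(-170, 151)) = Rational(-7196, 5587)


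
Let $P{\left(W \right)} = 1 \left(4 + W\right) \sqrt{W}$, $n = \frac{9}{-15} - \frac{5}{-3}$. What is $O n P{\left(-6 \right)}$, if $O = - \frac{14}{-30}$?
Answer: $- \frac{224 i \sqrt{6}}{225} \approx - 2.4386 i$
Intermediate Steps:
$n = \frac{16}{15}$ ($n = 9 \left(- \frac{1}{15}\right) - - \frac{5}{3} = - \frac{3}{5} + \frac{5}{3} = \frac{16}{15} \approx 1.0667$)
$O = \frac{7}{15}$ ($O = \left(-14\right) \left(- \frac{1}{30}\right) = \frac{7}{15} \approx 0.46667$)
$P{\left(W \right)} = \sqrt{W} \left(4 + W\right)$ ($P{\left(W \right)} = \left(4 + W\right) \sqrt{W} = \sqrt{W} \left(4 + W\right)$)
$O n P{\left(-6 \right)} = \frac{7}{15} \cdot \frac{16}{15} \sqrt{-6} \left(4 - 6\right) = \frac{112 i \sqrt{6} \left(-2\right)}{225} = \frac{112 \left(- 2 i \sqrt{6}\right)}{225} = - \frac{224 i \sqrt{6}}{225}$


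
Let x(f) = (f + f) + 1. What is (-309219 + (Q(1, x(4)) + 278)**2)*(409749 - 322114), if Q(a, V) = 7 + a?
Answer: -19930214605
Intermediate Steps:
x(f) = 1 + 2*f (x(f) = 2*f + 1 = 1 + 2*f)
(-309219 + (Q(1, x(4)) + 278)**2)*(409749 - 322114) = (-309219 + ((7 + 1) + 278)**2)*(409749 - 322114) = (-309219 + (8 + 278)**2)*87635 = (-309219 + 286**2)*87635 = (-309219 + 81796)*87635 = -227423*87635 = -19930214605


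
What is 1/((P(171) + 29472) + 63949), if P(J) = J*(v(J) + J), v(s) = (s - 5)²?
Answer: 1/4834738 ≈ 2.0684e-7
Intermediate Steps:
v(s) = (-5 + s)²
P(J) = J*(J + (-5 + J)²) (P(J) = J*((-5 + J)² + J) = J*(J + (-5 + J)²))
1/((P(171) + 29472) + 63949) = 1/((171*(171 + (-5 + 171)²) + 29472) + 63949) = 1/((171*(171 + 166²) + 29472) + 63949) = 1/((171*(171 + 27556) + 29472) + 63949) = 1/((171*27727 + 29472) + 63949) = 1/((4741317 + 29472) + 63949) = 1/(4770789 + 63949) = 1/4834738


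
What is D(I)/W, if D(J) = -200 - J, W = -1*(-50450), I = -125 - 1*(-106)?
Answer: -181/50450 ≈ -0.0035877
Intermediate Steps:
I = -19 (I = -125 + 106 = -19)
W = 50450
D(I)/W = (-200 - 1*(-19))/50450 = (-200 + 19)*(1/50450) = -181*1/50450 = -181/50450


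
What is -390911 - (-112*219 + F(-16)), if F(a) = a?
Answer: -366367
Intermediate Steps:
-390911 - (-112*219 + F(-16)) = -390911 - (-112*219 - 16) = -390911 - (-24528 - 16) = -390911 - 1*(-24544) = -390911 + 24544 = -366367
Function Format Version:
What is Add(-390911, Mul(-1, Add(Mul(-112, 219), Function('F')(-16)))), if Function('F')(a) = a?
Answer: -366367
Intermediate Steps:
Add(-390911, Mul(-1, Add(Mul(-112, 219), Function('F')(-16)))) = Add(-390911, Mul(-1, Add(Mul(-112, 219), -16))) = Add(-390911, Mul(-1, Add(-24528, -16))) = Add(-390911, Mul(-1, -24544)) = Add(-390911, 24544) = -366367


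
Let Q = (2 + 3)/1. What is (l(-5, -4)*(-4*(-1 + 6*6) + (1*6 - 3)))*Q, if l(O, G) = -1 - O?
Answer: -2740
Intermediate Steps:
Q = 5 (Q = 5*1 = 5)
(l(-5, -4)*(-4*(-1 + 6*6) + (1*6 - 3)))*Q = ((-1 - 1*(-5))*(-4*(-1 + 6*6) + (1*6 - 3)))*5 = ((-1 + 5)*(-4*(-1 + 36) + (6 - 3)))*5 = (4*(-4*35 + 3))*5 = (4*(-140 + 3))*5 = (4*(-137))*5 = -548*5 = -2740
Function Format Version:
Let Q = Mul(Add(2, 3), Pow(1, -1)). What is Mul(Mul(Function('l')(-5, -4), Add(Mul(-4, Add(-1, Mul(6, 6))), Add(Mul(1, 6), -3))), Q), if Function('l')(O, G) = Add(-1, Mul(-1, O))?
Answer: -2740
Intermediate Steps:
Q = 5 (Q = Mul(5, 1) = 5)
Mul(Mul(Function('l')(-5, -4), Add(Mul(-4, Add(-1, Mul(6, 6))), Add(Mul(1, 6), -3))), Q) = Mul(Mul(Add(-1, Mul(-1, -5)), Add(Mul(-4, Add(-1, Mul(6, 6))), Add(Mul(1, 6), -3))), 5) = Mul(Mul(Add(-1, 5), Add(Mul(-4, Add(-1, 36)), Add(6, -3))), 5) = Mul(Mul(4, Add(Mul(-4, 35), 3)), 5) = Mul(Mul(4, Add(-140, 3)), 5) = Mul(Mul(4, -137), 5) = Mul(-548, 5) = -2740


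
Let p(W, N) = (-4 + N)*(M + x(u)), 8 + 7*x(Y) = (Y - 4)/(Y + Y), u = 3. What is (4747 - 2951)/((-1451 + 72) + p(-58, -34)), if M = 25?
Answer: -2694/3427 ≈ -0.78611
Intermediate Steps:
x(Y) = -8/7 + (-4 + Y)/(14*Y) (x(Y) = -8/7 + ((Y - 4)/(Y + Y))/7 = -8/7 + ((-4 + Y)/((2*Y)))/7 = -8/7 + ((-4 + Y)*(1/(2*Y)))/7 = -8/7 + ((-4 + Y)/(2*Y))/7 = -8/7 + (-4 + Y)/(14*Y))
p(W, N) = -286/3 + 143*N/6 (p(W, N) = (-4 + N)*(25 + (1/14)*(-4 - 15*3)/3) = (-4 + N)*(25 + (1/14)*(1/3)*(-4 - 45)) = (-4 + N)*(25 + (1/14)*(1/3)*(-49)) = (-4 + N)*(25 - 7/6) = (-4 + N)*(143/6) = -286/3 + 143*N/6)
(4747 - 2951)/((-1451 + 72) + p(-58, -34)) = (4747 - 2951)/((-1451 + 72) + (-286/3 + (143/6)*(-34))) = 1796/(-1379 + (-286/3 - 2431/3)) = 1796/(-1379 - 2717/3) = 1796/(-6854/3) = 1796*(-3/6854) = -2694/3427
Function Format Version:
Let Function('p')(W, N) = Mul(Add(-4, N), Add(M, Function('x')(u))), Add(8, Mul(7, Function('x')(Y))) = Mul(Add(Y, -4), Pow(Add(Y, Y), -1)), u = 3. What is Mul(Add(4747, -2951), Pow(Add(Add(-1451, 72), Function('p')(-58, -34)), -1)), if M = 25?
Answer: Rational(-2694, 3427) ≈ -0.78611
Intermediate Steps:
Function('x')(Y) = Add(Rational(-8, 7), Mul(Rational(1, 14), Pow(Y, -1), Add(-4, Y))) (Function('x')(Y) = Add(Rational(-8, 7), Mul(Rational(1, 7), Mul(Add(Y, -4), Pow(Add(Y, Y), -1)))) = Add(Rational(-8, 7), Mul(Rational(1, 7), Mul(Add(-4, Y), Pow(Mul(2, Y), -1)))) = Add(Rational(-8, 7), Mul(Rational(1, 7), Mul(Add(-4, Y), Mul(Rational(1, 2), Pow(Y, -1))))) = Add(Rational(-8, 7), Mul(Rational(1, 7), Mul(Rational(1, 2), Pow(Y, -1), Add(-4, Y)))) = Add(Rational(-8, 7), Mul(Rational(1, 14), Pow(Y, -1), Add(-4, Y))))
Function('p')(W, N) = Add(Rational(-286, 3), Mul(Rational(143, 6), N)) (Function('p')(W, N) = Mul(Add(-4, N), Add(25, Mul(Rational(1, 14), Pow(3, -1), Add(-4, Mul(-15, 3))))) = Mul(Add(-4, N), Add(25, Mul(Rational(1, 14), Rational(1, 3), Add(-4, -45)))) = Mul(Add(-4, N), Add(25, Mul(Rational(1, 14), Rational(1, 3), -49))) = Mul(Add(-4, N), Add(25, Rational(-7, 6))) = Mul(Add(-4, N), Rational(143, 6)) = Add(Rational(-286, 3), Mul(Rational(143, 6), N)))
Mul(Add(4747, -2951), Pow(Add(Add(-1451, 72), Function('p')(-58, -34)), -1)) = Mul(Add(4747, -2951), Pow(Add(Add(-1451, 72), Add(Rational(-286, 3), Mul(Rational(143, 6), -34))), -1)) = Mul(1796, Pow(Add(-1379, Add(Rational(-286, 3), Rational(-2431, 3))), -1)) = Mul(1796, Pow(Add(-1379, Rational(-2717, 3)), -1)) = Mul(1796, Pow(Rational(-6854, 3), -1)) = Mul(1796, Rational(-3, 6854)) = Rational(-2694, 3427)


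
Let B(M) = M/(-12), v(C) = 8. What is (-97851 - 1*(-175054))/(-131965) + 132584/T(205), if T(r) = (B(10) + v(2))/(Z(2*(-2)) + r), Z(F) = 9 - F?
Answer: 22885350088751/5674495 ≈ 4.0330e+6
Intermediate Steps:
B(M) = -M/12 (B(M) = M*(-1/12) = -M/12)
T(r) = 43/(6*(13 + r)) (T(r) = (-1/12*10 + 8)/((9 - 2*(-2)) + r) = (-⅚ + 8)/((9 - 1*(-4)) + r) = 43/(6*((9 + 4) + r)) = 43/(6*(13 + r)))
(-97851 - 1*(-175054))/(-131965) + 132584/T(205) = (-97851 - 1*(-175054))/(-131965) + 132584/((43/(6*(13 + 205)))) = (-97851 + 175054)*(-1/131965) + 132584/(((43/6)/218)) = 77203*(-1/131965) + 132584/(((43/6)*(1/218))) = -77203/131965 + 132584/(43/1308) = -77203/131965 + 132584*(1308/43) = -77203/131965 + 173419872/43 = 22885350088751/5674495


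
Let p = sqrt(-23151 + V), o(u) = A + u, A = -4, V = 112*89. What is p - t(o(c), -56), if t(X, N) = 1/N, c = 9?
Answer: 1/56 + I*sqrt(13183) ≈ 0.017857 + 114.82*I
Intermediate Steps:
V = 9968
o(u) = -4 + u
p = I*sqrt(13183) (p = sqrt(-23151 + 9968) = sqrt(-13183) = I*sqrt(13183) ≈ 114.82*I)
p - t(o(c), -56) = I*sqrt(13183) - 1/(-56) = I*sqrt(13183) - 1*(-1/56) = I*sqrt(13183) + 1/56 = 1/56 + I*sqrt(13183)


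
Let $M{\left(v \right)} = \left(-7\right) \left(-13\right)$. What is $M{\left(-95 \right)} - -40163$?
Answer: $40254$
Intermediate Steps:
$M{\left(v \right)} = 91$
$M{\left(-95 \right)} - -40163 = 91 - -40163 = 91 + 40163 = 40254$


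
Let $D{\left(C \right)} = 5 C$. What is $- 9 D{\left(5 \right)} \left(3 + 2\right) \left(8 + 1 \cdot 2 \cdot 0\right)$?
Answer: $-9000$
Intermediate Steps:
$- 9 D{\left(5 \right)} \left(3 + 2\right) \left(8 + 1 \cdot 2 \cdot 0\right) = - 9 \cdot 5 \cdot 5 \left(3 + 2\right) \left(8 + 1 \cdot 2 \cdot 0\right) = \left(-9\right) 25 \cdot 5 \left(8 + 2 \cdot 0\right) = - 225 \cdot 5 \left(8 + 0\right) = - 225 \cdot 5 \cdot 8 = \left(-225\right) 40 = -9000$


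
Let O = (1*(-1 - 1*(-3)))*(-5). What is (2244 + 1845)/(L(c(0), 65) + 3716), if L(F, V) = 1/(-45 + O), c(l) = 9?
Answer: 224895/204379 ≈ 1.1004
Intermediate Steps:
O = -10 (O = (1*(-1 + 3))*(-5) = (1*2)*(-5) = 2*(-5) = -10)
L(F, V) = -1/55 (L(F, V) = 1/(-45 - 10) = 1/(-55) = -1/55)
(2244 + 1845)/(L(c(0), 65) + 3716) = (2244 + 1845)/(-1/55 + 3716) = 4089/(204379/55) = 4089*(55/204379) = 224895/204379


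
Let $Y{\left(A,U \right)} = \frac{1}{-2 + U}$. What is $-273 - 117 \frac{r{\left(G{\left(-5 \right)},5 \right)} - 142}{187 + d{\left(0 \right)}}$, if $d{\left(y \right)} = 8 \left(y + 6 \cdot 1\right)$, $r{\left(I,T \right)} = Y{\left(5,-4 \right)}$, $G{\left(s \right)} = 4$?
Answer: $- \frac{95043}{470} \approx -202.22$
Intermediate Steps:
$r{\left(I,T \right)} = - \frac{1}{6}$ ($r{\left(I,T \right)} = \frac{1}{-2 - 4} = \frac{1}{-6} = - \frac{1}{6}$)
$d{\left(y \right)} = 48 + 8 y$ ($d{\left(y \right)} = 8 \left(y + 6\right) = 8 \left(6 + y\right) = 48 + 8 y$)
$-273 - 117 \frac{r{\left(G{\left(-5 \right)},5 \right)} - 142}{187 + d{\left(0 \right)}} = -273 - 117 \frac{- \frac{1}{6} - 142}{187 + \left(48 + 8 \cdot 0\right)} = -273 - 117 \left(- \frac{853}{6 \left(187 + \left(48 + 0\right)\right)}\right) = -273 - 117 \left(- \frac{853}{6 \left(187 + 48\right)}\right) = -273 - 117 \left(- \frac{853}{6 \cdot 235}\right) = -273 - 117 \left(\left(- \frac{853}{6}\right) \frac{1}{235}\right) = -273 - - \frac{33267}{470} = -273 + \frac{33267}{470} = - \frac{95043}{470}$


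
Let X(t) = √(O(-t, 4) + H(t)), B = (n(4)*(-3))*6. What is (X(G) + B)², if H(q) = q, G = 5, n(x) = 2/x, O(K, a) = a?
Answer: 36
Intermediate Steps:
B = -9 (B = ((2/4)*(-3))*6 = ((2*(¼))*(-3))*6 = ((½)*(-3))*6 = -3/2*6 = -9)
X(t) = √(4 + t)
(X(G) + B)² = (√(4 + 5) - 9)² = (√9 - 9)² = (3 - 9)² = (-6)² = 36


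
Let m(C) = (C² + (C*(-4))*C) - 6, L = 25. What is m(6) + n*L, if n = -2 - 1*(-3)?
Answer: -89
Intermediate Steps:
m(C) = -6 - 3*C² (m(C) = (C² + (-4*C)*C) - 6 = (C² - 4*C²) - 6 = -3*C² - 6 = -6 - 3*C²)
n = 1 (n = -2 + 3 = 1)
m(6) + n*L = (-6 - 3*6²) + 1*25 = (-6 - 3*36) + 25 = (-6 - 108) + 25 = -114 + 25 = -89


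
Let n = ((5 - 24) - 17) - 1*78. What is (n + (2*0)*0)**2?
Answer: 12996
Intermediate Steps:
n = -114 (n = (-19 - 17) - 78 = -36 - 78 = -114)
(n + (2*0)*0)**2 = (-114 + (2*0)*0)**2 = (-114 + 0*0)**2 = (-114 + 0)**2 = (-114)**2 = 12996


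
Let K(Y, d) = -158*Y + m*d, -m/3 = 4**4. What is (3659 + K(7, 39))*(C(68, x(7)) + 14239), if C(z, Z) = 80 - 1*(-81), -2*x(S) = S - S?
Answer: -394545600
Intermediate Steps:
m = -768 (m = -3*4**4 = -3*256 = -768)
x(S) = 0 (x(S) = -(S - S)/2 = -1/2*0 = 0)
K(Y, d) = -768*d - 158*Y (K(Y, d) = -158*Y - 768*d = -768*d - 158*Y)
C(z, Z) = 161 (C(z, Z) = 80 + 81 = 161)
(3659 + K(7, 39))*(C(68, x(7)) + 14239) = (3659 + (-768*39 - 158*7))*(161 + 14239) = (3659 + (-29952 - 1106))*14400 = (3659 - 31058)*14400 = -27399*14400 = -394545600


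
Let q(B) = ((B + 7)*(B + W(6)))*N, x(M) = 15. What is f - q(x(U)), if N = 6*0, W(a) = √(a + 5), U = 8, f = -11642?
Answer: -11642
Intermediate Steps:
W(a) = √(5 + a)
N = 0
q(B) = 0 (q(B) = ((B + 7)*(B + √(5 + 6)))*0 = ((7 + B)*(B + √11))*0 = 0)
f - q(x(U)) = -11642 - 1*0 = -11642 + 0 = -11642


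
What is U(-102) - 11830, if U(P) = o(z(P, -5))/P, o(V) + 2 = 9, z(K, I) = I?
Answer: -1206667/102 ≈ -11830.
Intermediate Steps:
o(V) = 7 (o(V) = -2 + 9 = 7)
U(P) = 7/P
U(-102) - 11830 = 7/(-102) - 11830 = 7*(-1/102) - 11830 = -7/102 - 11830 = -1206667/102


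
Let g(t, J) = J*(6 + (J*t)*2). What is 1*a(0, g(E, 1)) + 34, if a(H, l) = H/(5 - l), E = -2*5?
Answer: 34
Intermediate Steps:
E = -10
g(t, J) = J*(6 + 2*J*t)
1*a(0, g(E, 1)) + 34 = 1*(-1*0/(-5 + 2*1*(3 + 1*(-10)))) + 34 = 1*(-1*0/(-5 + 2*1*(3 - 10))) + 34 = 1*(-1*0/(-5 + 2*1*(-7))) + 34 = 1*(-1*0/(-5 - 14)) + 34 = 1*(-1*0/(-19)) + 34 = 1*(-1*0*(-1/19)) + 34 = 1*0 + 34 = 0 + 34 = 34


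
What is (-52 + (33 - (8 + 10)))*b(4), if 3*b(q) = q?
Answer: -148/3 ≈ -49.333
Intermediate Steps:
b(q) = q/3
(-52 + (33 - (8 + 10)))*b(4) = (-52 + (33 - (8 + 10)))*((⅓)*4) = (-52 + (33 - 1*18))*(4/3) = (-52 + (33 - 18))*(4/3) = (-52 + 15)*(4/3) = -37*4/3 = -148/3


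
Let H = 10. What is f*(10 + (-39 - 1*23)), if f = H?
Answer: -520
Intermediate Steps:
f = 10
f*(10 + (-39 - 1*23)) = 10*(10 + (-39 - 1*23)) = 10*(10 + (-39 - 23)) = 10*(10 - 62) = 10*(-52) = -520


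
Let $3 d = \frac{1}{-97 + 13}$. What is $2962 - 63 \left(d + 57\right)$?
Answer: $- \frac{2515}{4} \approx -628.75$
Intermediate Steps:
$d = - \frac{1}{252}$ ($d = \frac{1}{3 \left(-97 + 13\right)} = \frac{1}{3 \left(-84\right)} = \frac{1}{3} \left(- \frac{1}{84}\right) = - \frac{1}{252} \approx -0.0039683$)
$2962 - 63 \left(d + 57\right) = 2962 - 63 \left(- \frac{1}{252} + 57\right) = 2962 - \frac{14363}{4} = - \frac{2515}{4}$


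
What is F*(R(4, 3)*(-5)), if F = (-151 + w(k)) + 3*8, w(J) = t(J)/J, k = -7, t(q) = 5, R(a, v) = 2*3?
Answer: 26820/7 ≈ 3831.4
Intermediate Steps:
R(a, v) = 6
w(J) = 5/J
F = -894/7 (F = (-151 + 5/(-7)) + 3*8 = (-151 + 5*(-⅐)) + 24 = (-151 - 5/7) + 24 = -1062/7 + 24 = -894/7 ≈ -127.71)
F*(R(4, 3)*(-5)) = -5364*(-5)/7 = -894/7*(-30) = 26820/7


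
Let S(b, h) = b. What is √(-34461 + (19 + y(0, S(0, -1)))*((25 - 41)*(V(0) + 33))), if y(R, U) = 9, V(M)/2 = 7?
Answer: 7*I*√1133 ≈ 235.62*I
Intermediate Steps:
V(M) = 14 (V(M) = 2*7 = 14)
√(-34461 + (19 + y(0, S(0, -1)))*((25 - 41)*(V(0) + 33))) = √(-34461 + (19 + 9)*((25 - 41)*(14 + 33))) = √(-34461 + 28*(-16*47)) = √(-34461 + 28*(-752)) = √(-34461 - 21056) = √(-55517) = 7*I*√1133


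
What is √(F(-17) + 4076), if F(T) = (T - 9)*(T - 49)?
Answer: 4*√362 ≈ 76.105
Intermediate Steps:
F(T) = (-49 + T)*(-9 + T) (F(T) = (-9 + T)*(-49 + T) = (-49 + T)*(-9 + T))
√(F(-17) + 4076) = √((441 + (-17)² - 58*(-17)) + 4076) = √((441 + 289 + 986) + 4076) = √(1716 + 4076) = √5792 = 4*√362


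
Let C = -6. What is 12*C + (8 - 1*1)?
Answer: -65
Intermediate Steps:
12*C + (8 - 1*1) = 12*(-6) + (8 - 1*1) = -72 + (8 - 1) = -72 + 7 = -65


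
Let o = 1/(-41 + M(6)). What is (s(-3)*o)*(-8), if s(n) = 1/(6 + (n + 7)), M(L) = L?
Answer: 4/175 ≈ 0.022857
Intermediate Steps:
s(n) = 1/(13 + n) (s(n) = 1/(6 + (7 + n)) = 1/(13 + n))
o = -1/35 (o = 1/(-41 + 6) = 1/(-35) = -1/35 ≈ -0.028571)
(s(-3)*o)*(-8) = (-1/35/(13 - 3))*(-8) = (-1/35/10)*(-8) = ((1/10)*(-1/35))*(-8) = -1/350*(-8) = 4/175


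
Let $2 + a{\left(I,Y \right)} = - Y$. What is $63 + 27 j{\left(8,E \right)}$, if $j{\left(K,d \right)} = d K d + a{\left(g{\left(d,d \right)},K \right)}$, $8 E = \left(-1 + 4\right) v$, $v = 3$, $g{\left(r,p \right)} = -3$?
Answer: $\frac{531}{8} \approx 66.375$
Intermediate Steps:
$E = \frac{9}{8}$ ($E = \frac{\left(-1 + 4\right) 3}{8} = \frac{3 \cdot 3}{8} = \frac{1}{8} \cdot 9 = \frac{9}{8} \approx 1.125$)
$a{\left(I,Y \right)} = -2 - Y$
$j{\left(K,d \right)} = -2 - K + K d^{2}$ ($j{\left(K,d \right)} = d K d - \left(2 + K\right) = K d d - \left(2 + K\right) = K d^{2} - \left(2 + K\right) = -2 - K + K d^{2}$)
$63 + 27 j{\left(8,E \right)} = 63 + 27 \left(-2 - 8 + 8 \left(\frac{9}{8}\right)^{2}\right) = 63 + 27 \left(-2 - 8 + 8 \cdot \frac{81}{64}\right) = 63 + 27 \left(-2 - 8 + \frac{81}{8}\right) = 63 + 27 \cdot \frac{1}{8} = 63 + \frac{27}{8} = \frac{531}{8}$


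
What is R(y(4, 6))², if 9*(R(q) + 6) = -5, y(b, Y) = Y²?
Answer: 3481/81 ≈ 42.975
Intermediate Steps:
R(q) = -59/9 (R(q) = -6 + (⅑)*(-5) = -6 - 5/9 = -59/9)
R(y(4, 6))² = (-59/9)² = 3481/81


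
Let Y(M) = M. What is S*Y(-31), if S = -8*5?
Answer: 1240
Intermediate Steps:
S = -40
S*Y(-31) = -40*(-31) = 1240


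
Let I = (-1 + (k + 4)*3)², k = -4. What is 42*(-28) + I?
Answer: -1175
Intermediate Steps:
I = 1 (I = (-1 + (-4 + 4)*3)² = (-1 + 0*3)² = (-1 + 0)² = (-1)² = 1)
42*(-28) + I = 42*(-28) + 1 = -1176 + 1 = -1175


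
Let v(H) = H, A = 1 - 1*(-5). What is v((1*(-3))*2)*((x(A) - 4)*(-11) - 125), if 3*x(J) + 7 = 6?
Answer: 464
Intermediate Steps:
A = 6 (A = 1 + 5 = 6)
x(J) = -1/3 (x(J) = -7/3 + (1/3)*6 = -7/3 + 2 = -1/3)
v((1*(-3))*2)*((x(A) - 4)*(-11) - 125) = ((1*(-3))*2)*((-1/3 - 4)*(-11) - 125) = (-3*2)*(-13/3*(-11) - 125) = -6*(143/3 - 125) = -6*(-232/3) = 464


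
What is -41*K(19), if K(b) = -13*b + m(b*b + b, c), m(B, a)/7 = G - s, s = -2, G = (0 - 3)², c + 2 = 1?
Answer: 6970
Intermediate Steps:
c = -1 (c = -2 + 1 = -1)
G = 9 (G = (-3)² = 9)
m(B, a) = 77 (m(B, a) = 7*(9 - 1*(-2)) = 7*(9 + 2) = 7*11 = 77)
K(b) = 77 - 13*b (K(b) = -13*b + 77 = 77 - 13*b)
-41*K(19) = -41*(77 - 13*19) = -41*(77 - 247) = -41*(-170) = 6970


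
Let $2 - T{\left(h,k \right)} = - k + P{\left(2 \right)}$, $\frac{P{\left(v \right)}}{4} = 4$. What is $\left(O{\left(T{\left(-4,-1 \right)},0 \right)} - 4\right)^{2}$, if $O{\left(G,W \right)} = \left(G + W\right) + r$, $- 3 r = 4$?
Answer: $\frac{3721}{9} \approx 413.44$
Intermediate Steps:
$r = - \frac{4}{3}$ ($r = \left(- \frac{1}{3}\right) 4 = - \frac{4}{3} \approx -1.3333$)
$P{\left(v \right)} = 16$ ($P{\left(v \right)} = 4 \cdot 4 = 16$)
$T{\left(h,k \right)} = -14 + k$ ($T{\left(h,k \right)} = 2 - \left(- k + 16\right) = 2 - \left(16 - k\right) = 2 + \left(-16 + k\right) = -14 + k$)
$O{\left(G,W \right)} = - \frac{4}{3} + G + W$ ($O{\left(G,W \right)} = \left(G + W\right) - \frac{4}{3} = - \frac{4}{3} + G + W$)
$\left(O{\left(T{\left(-4,-1 \right)},0 \right)} - 4\right)^{2} = \left(\left(- \frac{4}{3} - 15 + 0\right) - 4\right)^{2} = \left(- \frac{49}{3} - 4\right)^{2} = \left(- \frac{61}{3}\right)^{2} = \frac{3721}{9}$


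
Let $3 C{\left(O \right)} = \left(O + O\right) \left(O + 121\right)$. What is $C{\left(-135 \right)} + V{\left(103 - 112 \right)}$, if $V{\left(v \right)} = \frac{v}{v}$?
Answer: $1261$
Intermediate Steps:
$V{\left(v \right)} = 1$
$C{\left(O \right)} = \frac{2 O \left(121 + O\right)}{3}$ ($C{\left(O \right)} = \frac{\left(O + O\right) \left(O + 121\right)}{3} = \frac{2 O \left(121 + O\right)}{3}$)
$C{\left(-135 \right)} + V{\left(103 - 112 \right)} = \frac{2}{3} \left(-135\right) \left(121 - 135\right) + 1 = \frac{2}{3} \left(-135\right) \left(-14\right) + 1 = 1260 + 1 = 1261$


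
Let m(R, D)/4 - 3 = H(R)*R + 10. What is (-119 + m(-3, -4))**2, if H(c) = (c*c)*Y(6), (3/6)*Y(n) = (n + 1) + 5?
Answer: 7070281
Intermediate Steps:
Y(n) = 12 + 2*n (Y(n) = 2*((n + 1) + 5) = 2*((1 + n) + 5) = 2*(6 + n) = 12 + 2*n)
H(c) = 24*c**2 (H(c) = (c*c)*(12 + 2*6) = c**2*(12 + 12) = c**2*24 = 24*c**2)
m(R, D) = 52 + 96*R**3 (m(R, D) = 12 + 4*((24*R**2)*R + 10) = 12 + 4*(24*R**3 + 10) = 12 + 4*(10 + 24*R**3) = 12 + (40 + 96*R**3) = 52 + 96*R**3)
(-119 + m(-3, -4))**2 = (-119 + (52 + 96*(-3)**3))**2 = (-119 + (52 + 96*(-27)))**2 = (-119 + (52 - 2592))**2 = (-119 - 2540)**2 = (-2659)**2 = 7070281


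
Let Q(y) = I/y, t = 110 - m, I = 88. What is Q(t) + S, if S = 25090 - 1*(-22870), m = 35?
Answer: 3597088/75 ≈ 47961.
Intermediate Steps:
t = 75 (t = 110 - 1*35 = 110 - 35 = 75)
Q(y) = 88/y
S = 47960 (S = 25090 + 22870 = 47960)
Q(t) + S = 88/75 + 47960 = 3597088/75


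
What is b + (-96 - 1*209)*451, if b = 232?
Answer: -137323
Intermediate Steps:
b + (-96 - 1*209)*451 = 232 + (-96 - 1*209)*451 = 232 + (-96 - 209)*451 = 232 - 305*451 = 232 - 137555 = -137323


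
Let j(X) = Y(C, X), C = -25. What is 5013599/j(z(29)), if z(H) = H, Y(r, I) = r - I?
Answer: -5013599/54 ≈ -92844.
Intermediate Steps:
j(X) = -25 - X
5013599/j(z(29)) = 5013599/(-25 - 1*29) = 5013599/(-25 - 29) = 5013599/(-54) = 5013599*(-1/54) = -5013599/54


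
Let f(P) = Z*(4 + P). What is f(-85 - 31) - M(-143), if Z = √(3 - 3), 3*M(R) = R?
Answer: 143/3 ≈ 47.667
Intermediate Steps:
M(R) = R/3
Z = 0 (Z = √0 = 0)
f(P) = 0 (f(P) = 0*(4 + P) = 0)
f(-85 - 31) - M(-143) = 0 - (-143)/3 = 0 - 1*(-143/3) = 0 + 143/3 = 143/3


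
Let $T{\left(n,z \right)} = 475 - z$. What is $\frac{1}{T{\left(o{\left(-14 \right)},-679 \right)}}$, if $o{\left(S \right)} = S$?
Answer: $\frac{1}{1154} \approx 0.00086655$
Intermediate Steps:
$\frac{1}{T{\left(o{\left(-14 \right)},-679 \right)}} = \frac{1}{475 - -679} = \frac{1}{475 + 679} = \frac{1}{1154}$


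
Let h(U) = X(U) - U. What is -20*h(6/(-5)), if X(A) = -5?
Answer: 76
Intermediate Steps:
h(U) = -5 - U
-20*h(6/(-5)) = -20*(-5 - 6/(-5)) = -20*(-5 - 6*(-1)/5) = -20*(-5 - 1*(-6/5)) = -20*(-5 + 6/5) = -20*(-19/5) = 76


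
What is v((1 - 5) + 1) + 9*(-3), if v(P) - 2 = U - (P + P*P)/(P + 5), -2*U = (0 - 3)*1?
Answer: -53/2 ≈ -26.500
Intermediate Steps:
U = 3/2 (U = -(0 - 3)/2 = -(-3)/2 = -½*(-3) = 3/2 ≈ 1.5000)
v(P) = 7/2 - (P + P²)/(5 + P) (v(P) = 2 + (3/2 - (P + P*P)/(P + 5)) = 2 + (3/2 - (P + P²)/(5 + P)) = 7/2 - (P + P²)/(5 + P))
v((1 - 5) + 1) + 9*(-3) = (35 - 2*((1 - 5) + 1)² + 5*((1 - 5) + 1))/(2*(5 + ((1 - 5) + 1))) + 9*(-3) = (35 - 2*(-4 + 1)² + 5*(-4 + 1))/(2*(5 + (-4 + 1))) - 27 = (35 - 2*(-3)² + 5*(-3))/(2*(5 - 3)) - 27 = (½)*(35 - 2*9 - 15)/2 - 27 = (½)*(½)*(35 - 18 - 15) - 27 = (½)*(½)*2 - 27 = ½ - 27 = -53/2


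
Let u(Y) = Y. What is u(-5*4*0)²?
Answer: 0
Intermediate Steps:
u(-5*4*0)² = (-5*4*0)² = (-20*0)² = 0² = 0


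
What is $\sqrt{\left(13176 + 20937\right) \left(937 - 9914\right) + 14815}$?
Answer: $i \sqrt{306217586} \approx 17499.0 i$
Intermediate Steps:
$\sqrt{\left(13176 + 20937\right) \left(937 - 9914\right) + 14815} = \sqrt{34113 \left(-8977\right) + 14815} = \sqrt{-306232401 + 14815} = \sqrt{-306217586} = i \sqrt{306217586}$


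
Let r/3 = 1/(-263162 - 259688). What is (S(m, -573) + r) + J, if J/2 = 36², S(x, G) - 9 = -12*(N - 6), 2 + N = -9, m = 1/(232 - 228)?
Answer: 1466594247/522850 ≈ 2805.0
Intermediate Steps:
m = ¼ (m = 1/4 = ¼ ≈ 0.25000)
N = -11 (N = -2 - 9 = -11)
S(x, G) = 213 (S(x, G) = 9 - 12*(-11 - 6) = 9 - 12*(-17) = 9 + 204 = 213)
J = 2592 (J = 2*36² = 2*1296 = 2592)
r = -3/522850 (r = 3/(-263162 - 259688) = 3/(-522850) = 3*(-1/522850) = -3/522850 ≈ -5.7378e-6)
(S(m, -573) + r) + J = (213 - 3/522850) + 2592 = 111367047/522850 + 2592 = 1466594247/522850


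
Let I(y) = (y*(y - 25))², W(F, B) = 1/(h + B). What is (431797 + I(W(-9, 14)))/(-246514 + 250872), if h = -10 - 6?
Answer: 6911353/69728 ≈ 99.119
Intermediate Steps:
h = -16
W(F, B) = 1/(-16 + B)
I(y) = y²*(-25 + y)² (I(y) = (y*(-25 + y))² = y²*(-25 + y)²)
(431797 + I(W(-9, 14)))/(-246514 + 250872) = (431797 + (1/(-16 + 14))²*(-25 + 1/(-16 + 14))²)/(-246514 + 250872) = (431797 + (1/(-2))²*(-25 + 1/(-2))²)/4358 = (431797 + (-½)²*(-25 - ½)²)*(1/4358) = (431797 + (-51/2)²/4)*(1/4358) = (431797 + (¼)*(2601/4))*(1/4358) = (431797 + 2601/16)*(1/4358) = (6911353/16)*(1/4358) = 6911353/69728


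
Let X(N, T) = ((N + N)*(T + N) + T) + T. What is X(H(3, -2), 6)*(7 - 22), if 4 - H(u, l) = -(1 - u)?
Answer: -660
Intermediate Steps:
H(u, l) = 5 - u (H(u, l) = 4 - (-1)*(1 - u) = 4 - (-1 + u) = 4 + (1 - u) = 5 - u)
X(N, T) = 2*T + 2*N*(N + T) (X(N, T) = ((2*N)*(N + T) + T) + T = (2*N*(N + T) + T) + T = (T + 2*N*(N + T)) + T = 2*T + 2*N*(N + T))
X(H(3, -2), 6)*(7 - 22) = (2*6 + 2*(5 - 1*3)² + 2*(5 - 1*3)*6)*(7 - 22) = (12 + 2*(5 - 3)² + 2*(5 - 3)*6)*(-15) = (12 + 2*2² + 2*2*6)*(-15) = (12 + 2*4 + 24)*(-15) = (12 + 8 + 24)*(-15) = 44*(-15) = -660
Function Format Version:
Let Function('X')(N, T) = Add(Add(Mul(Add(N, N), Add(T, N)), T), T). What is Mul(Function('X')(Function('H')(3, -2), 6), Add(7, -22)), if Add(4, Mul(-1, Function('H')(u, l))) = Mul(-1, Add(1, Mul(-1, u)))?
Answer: -660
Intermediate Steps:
Function('H')(u, l) = Add(5, Mul(-1, u)) (Function('H')(u, l) = Add(4, Mul(-1, Mul(-1, Add(1, Mul(-1, u))))) = Add(4, Mul(-1, Add(-1, u))) = Add(4, Add(1, Mul(-1, u))) = Add(5, Mul(-1, u)))
Function('X')(N, T) = Add(Mul(2, T), Mul(2, N, Add(N, T))) (Function('X')(N, T) = Add(Add(Mul(Mul(2, N), Add(N, T)), T), T) = Add(Add(Mul(2, N, Add(N, T)), T), T) = Add(Add(T, Mul(2, N, Add(N, T))), T) = Add(Mul(2, T), Mul(2, N, Add(N, T))))
Mul(Function('X')(Function('H')(3, -2), 6), Add(7, -22)) = Mul(Add(Mul(2, 6), Mul(2, Pow(Add(5, Mul(-1, 3)), 2)), Mul(2, Add(5, Mul(-1, 3)), 6)), Add(7, -22)) = Mul(Add(12, Mul(2, Pow(Add(5, -3), 2)), Mul(2, Add(5, -3), 6)), -15) = Mul(Add(12, Mul(2, Pow(2, 2)), Mul(2, 2, 6)), -15) = Mul(Add(12, Mul(2, 4), 24), -15) = Mul(Add(12, 8, 24), -15) = Mul(44, -15) = -660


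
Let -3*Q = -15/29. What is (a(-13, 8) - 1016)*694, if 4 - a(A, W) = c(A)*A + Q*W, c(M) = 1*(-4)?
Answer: -21441824/29 ≈ -7.3937e+5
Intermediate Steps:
Q = 5/29 (Q = -(-5)/29 = -1/3*(-15/29) = 5/29 ≈ 0.17241)
c(M) = -4
a(A, W) = 4 + 4*A - 5*W/29 (a(A, W) = 4 - (-4*A + 5*W/29) = 4 + (4*A - 5*W/29) = 4 + 4*A - 5*W/29)
(a(-13, 8) - 1016)*694 = ((4 + 4*(-13) - 5/29*8) - 1016)*694 = ((4 - 52 - 40/29) - 1016)*694 = (-1432/29 - 1016)*694 = -30896/29*694 = -21441824/29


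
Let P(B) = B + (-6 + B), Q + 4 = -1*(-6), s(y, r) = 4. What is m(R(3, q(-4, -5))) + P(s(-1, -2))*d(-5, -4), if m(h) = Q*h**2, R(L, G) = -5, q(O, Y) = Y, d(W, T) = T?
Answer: 42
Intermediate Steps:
Q = 2 (Q = -4 - 1*(-6) = -4 + 6 = 2)
P(B) = -6 + 2*B
m(h) = 2*h**2
m(R(3, q(-4, -5))) + P(s(-1, -2))*d(-5, -4) = 2*(-5)**2 + (-6 + 2*4)*(-4) = 2*25 + (-6 + 8)*(-4) = 50 + 2*(-4) = 50 - 8 = 42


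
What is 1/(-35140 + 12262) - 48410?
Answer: -1107523981/22878 ≈ -48410.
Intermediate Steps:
1/(-35140 + 12262) - 48410 = 1/(-22878) - 48410 = -1/22878 - 48410 = -1107523981/22878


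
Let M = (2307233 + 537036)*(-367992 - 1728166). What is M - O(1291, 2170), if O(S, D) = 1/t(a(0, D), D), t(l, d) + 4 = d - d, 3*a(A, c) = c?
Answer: -23848148874007/4 ≈ -5.9620e+12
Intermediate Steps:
a(A, c) = c/3
t(l, d) = -4 (t(l, d) = -4 + (d - d) = -4 + 0 = -4)
O(S, D) = -¼ (O(S, D) = 1/(-4) = -¼)
M = -5962037218502 (M = 2844269*(-2096158) = -5962037218502)
M - O(1291, 2170) = -5962037218502 - 1*(-¼) = -5962037218502 + ¼ = -23848148874007/4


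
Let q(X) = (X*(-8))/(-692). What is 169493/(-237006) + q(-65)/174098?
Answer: -2552491340551/3569186405862 ≈ -0.71515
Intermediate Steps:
q(X) = 2*X/173 (q(X) = -8*X*(-1/692) = 2*X/173)
169493/(-237006) + q(-65)/174098 = 169493/(-237006) + ((2/173)*(-65))/174098 = 169493*(-1/237006) - 130/173*1/174098 = -169493/237006 - 65/15059477 = -2552491340551/3569186405862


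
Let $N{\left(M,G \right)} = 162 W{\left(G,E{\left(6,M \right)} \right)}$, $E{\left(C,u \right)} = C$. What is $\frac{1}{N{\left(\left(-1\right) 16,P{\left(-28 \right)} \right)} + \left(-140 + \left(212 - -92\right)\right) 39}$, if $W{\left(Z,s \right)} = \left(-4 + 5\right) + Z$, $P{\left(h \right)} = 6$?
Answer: $\frac{1}{7530} \approx 0.0001328$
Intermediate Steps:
$W{\left(Z,s \right)} = 1 + Z$
$N{\left(M,G \right)} = 162 + 162 G$ ($N{\left(M,G \right)} = 162 \left(1 + G\right) = 162 + 162 G$)
$\frac{1}{N{\left(\left(-1\right) 16,P{\left(-28 \right)} \right)} + \left(-140 + \left(212 - -92\right)\right) 39} = \frac{1}{\left(162 + 162 \cdot 6\right) + \left(-140 + \left(212 - -92\right)\right) 39} = \frac{1}{\left(162 + 972\right) + \left(-140 + \left(212 + 92\right)\right) 39} = \frac{1}{1134 + \left(-140 + 304\right) 39} = \frac{1}{1134 + 164 \cdot 39} = \frac{1}{1134 + 6396} = \frac{1}{7530}$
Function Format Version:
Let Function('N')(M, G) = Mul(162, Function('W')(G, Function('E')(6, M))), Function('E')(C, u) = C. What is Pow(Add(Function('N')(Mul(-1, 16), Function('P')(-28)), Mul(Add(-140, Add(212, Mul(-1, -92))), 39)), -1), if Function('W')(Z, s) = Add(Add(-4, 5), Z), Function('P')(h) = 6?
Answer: Rational(1, 7530) ≈ 0.00013280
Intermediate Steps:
Function('W')(Z, s) = Add(1, Z)
Function('N')(M, G) = Add(162, Mul(162, G)) (Function('N')(M, G) = Mul(162, Add(1, G)) = Add(162, Mul(162, G)))
Pow(Add(Function('N')(Mul(-1, 16), Function('P')(-28)), Mul(Add(-140, Add(212, Mul(-1, -92))), 39)), -1) = Pow(Add(Add(162, Mul(162, 6)), Mul(Add(-140, Add(212, Mul(-1, -92))), 39)), -1) = Pow(Add(Add(162, 972), Mul(Add(-140, Add(212, 92)), 39)), -1) = Pow(Add(1134, Mul(Add(-140, 304), 39)), -1) = Pow(Add(1134, Mul(164, 39)), -1) = Pow(Add(1134, 6396), -1) = Pow(7530, -1) = Rational(1, 7530)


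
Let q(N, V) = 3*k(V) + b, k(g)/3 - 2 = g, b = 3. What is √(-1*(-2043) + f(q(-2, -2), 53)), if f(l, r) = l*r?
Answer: √2202 ≈ 46.925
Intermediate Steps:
k(g) = 6 + 3*g
q(N, V) = 21 + 9*V (q(N, V) = 3*(6 + 3*V) + 3 = (18 + 9*V) + 3 = 21 + 9*V)
√(-1*(-2043) + f(q(-2, -2), 53)) = √(-1*(-2043) + (21 + 9*(-2))*53) = √(2043 + (21 - 18)*53) = √(2043 + 3*53) = √(2043 + 159) = √2202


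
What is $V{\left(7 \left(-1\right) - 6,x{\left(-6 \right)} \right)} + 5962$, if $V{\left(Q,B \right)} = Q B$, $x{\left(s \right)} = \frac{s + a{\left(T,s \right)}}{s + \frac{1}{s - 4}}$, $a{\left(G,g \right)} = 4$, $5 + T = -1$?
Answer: $\frac{363422}{61} \approx 5957.7$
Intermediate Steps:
$T = -6$ ($T = -5 - 1 = -6$)
$x{\left(s \right)} = \frac{4 + s}{s + \frac{1}{-4 + s}}$ ($x{\left(s \right)} = \frac{s + 4}{s + \frac{1}{s - 4}} = \frac{4 + s}{s + \frac{1}{-4 + s}}$)
$V{\left(Q,B \right)} = B Q$
$V{\left(7 \left(-1\right) - 6,x{\left(-6 \right)} \right)} + 5962 = \frac{-16 + \left(-6\right)^{2}}{1 + \left(-6\right)^{2} - -24} \left(7 \left(-1\right) - 6\right) + 5962 = \frac{-16 + 36}{1 + 36 + 24} \left(-7 - 6\right) + 5962 = \frac{1}{61} \cdot 20 \left(-13\right) + 5962 = \frac{20}{61} \left(-13\right) + 5962 = - \frac{260}{61} + 5962 = \frac{363422}{61}$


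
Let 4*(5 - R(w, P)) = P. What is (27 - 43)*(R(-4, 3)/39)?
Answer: -68/39 ≈ -1.7436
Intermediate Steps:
R(w, P) = 5 - P/4
(27 - 43)*(R(-4, 3)/39) = (27 - 43)*((5 - ¼*3)/39) = -16*(5 - ¾)/39 = -68/39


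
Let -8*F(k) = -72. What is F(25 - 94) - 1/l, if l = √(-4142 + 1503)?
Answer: 9 + I*√2639/2639 ≈ 9.0 + 0.019466*I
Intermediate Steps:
F(k) = 9 (F(k) = -⅛*(-72) = 9)
l = I*√2639 (l = √(-2639) = I*√2639 ≈ 51.371*I)
F(25 - 94) - 1/l = 9 - 1/(I*√2639) = 9 - (-1)*I*√2639/2639 = 9 + I*√2639/2639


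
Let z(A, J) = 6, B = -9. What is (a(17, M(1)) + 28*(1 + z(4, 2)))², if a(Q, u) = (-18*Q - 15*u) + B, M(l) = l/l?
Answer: 17956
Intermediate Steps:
M(l) = 1
a(Q, u) = -9 - 18*Q - 15*u (a(Q, u) = (-18*Q - 15*u) - 9 = -9 - 18*Q - 15*u)
(a(17, M(1)) + 28*(1 + z(4, 2)))² = ((-9 - 18*17 - 15*1) + 28*(1 + 6))² = ((-9 - 306 - 15) + 28*7)² = (-330 + 196)² = (-134)² = 17956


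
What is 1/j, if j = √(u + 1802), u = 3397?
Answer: √5199/5199 ≈ 0.013869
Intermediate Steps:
j = √5199 (j = √(3397 + 1802) = √5199 ≈ 72.104)
1/j = 1/(√5199) = √5199/5199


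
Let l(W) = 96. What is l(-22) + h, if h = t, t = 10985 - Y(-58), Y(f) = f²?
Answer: 7717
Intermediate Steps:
t = 7621 (t = 10985 - 1*(-58)² = 10985 - 1*3364 = 10985 - 3364 = 7621)
h = 7621
l(-22) + h = 96 + 7621 = 7717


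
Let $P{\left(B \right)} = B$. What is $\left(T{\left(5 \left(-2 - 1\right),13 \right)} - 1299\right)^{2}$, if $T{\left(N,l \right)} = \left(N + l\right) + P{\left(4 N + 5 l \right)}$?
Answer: $1679616$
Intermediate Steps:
$T{\left(N,l \right)} = 5 N + 6 l$ ($T{\left(N,l \right)} = \left(N + l\right) + \left(4 N + 5 l\right) = 5 N + 6 l$)
$\left(T{\left(5 \left(-2 - 1\right),13 \right)} - 1299\right)^{2} = \left(\left(5 \cdot 5 \left(-2 - 1\right) + 6 \cdot 13\right) - 1299\right)^{2} = \left(\left(5 \cdot 5 \left(-3\right) + 78\right) - 1299\right)^{2} = \left(\left(5 \left(-15\right) + 78\right) - 1299\right)^{2} = \left(\left(-75 + 78\right) - 1299\right)^{2} = \left(3 - 1299\right)^{2} = \left(-1296\right)^{2} = 1679616$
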